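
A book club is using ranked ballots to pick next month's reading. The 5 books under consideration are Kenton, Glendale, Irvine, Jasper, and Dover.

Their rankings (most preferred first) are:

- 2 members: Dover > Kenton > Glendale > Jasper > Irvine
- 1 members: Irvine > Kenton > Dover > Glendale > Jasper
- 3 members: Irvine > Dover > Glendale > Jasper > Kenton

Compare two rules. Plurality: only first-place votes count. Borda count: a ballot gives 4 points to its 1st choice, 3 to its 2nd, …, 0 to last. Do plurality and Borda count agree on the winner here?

Plurality first-place counts: Kenton 0, Glendale 0, Irvine 4, Jasper 0, Dover 2 → Irvine.
Borda totals: Kenton 9, Glendale 11, Irvine 16, Jasper 5, Dover 19 → Dover.
The two rules disagree: plurality picks Irvine, Borda picks Dover.

No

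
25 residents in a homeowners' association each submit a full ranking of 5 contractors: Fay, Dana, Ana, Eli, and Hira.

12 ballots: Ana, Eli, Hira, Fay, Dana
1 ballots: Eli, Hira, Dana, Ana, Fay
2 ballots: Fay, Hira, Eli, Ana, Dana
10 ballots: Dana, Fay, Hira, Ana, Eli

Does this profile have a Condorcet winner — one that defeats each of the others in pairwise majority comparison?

No

Head-to-head results (25 voters total):
Fay vs Dana: Fay wins 14–11.
Fay vs Ana: Ana wins 13–12.
Fay vs Eli: Eli wins 13–12.
Fay vs Hira: Hira wins 13–12.
Dana vs Ana: Ana wins 14–11.
Dana vs Eli: Eli wins 15–10.
Dana vs Hira: Hira wins 15–10.
Ana vs Eli: Ana wins 22–3.
Ana vs Hira: Hira wins 13–12.
Eli vs Hira: Eli wins 13–12.
No candidate beats all others: Ana beats Eli beats Hira beats Ana, a majority cycle.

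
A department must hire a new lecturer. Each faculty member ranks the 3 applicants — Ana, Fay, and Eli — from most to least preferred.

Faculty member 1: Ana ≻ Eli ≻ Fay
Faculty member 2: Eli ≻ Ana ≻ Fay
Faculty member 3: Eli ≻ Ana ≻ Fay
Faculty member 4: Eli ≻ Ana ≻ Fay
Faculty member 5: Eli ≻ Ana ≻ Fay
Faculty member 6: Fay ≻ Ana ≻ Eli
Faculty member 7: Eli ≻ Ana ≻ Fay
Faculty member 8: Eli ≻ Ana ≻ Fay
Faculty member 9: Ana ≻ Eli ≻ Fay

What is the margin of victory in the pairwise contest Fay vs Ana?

Ballots ranking Fay above Ana: 1.
Ballots ranking Ana above Fay: 8.
Ana wins 8–1, a margin of 7.

7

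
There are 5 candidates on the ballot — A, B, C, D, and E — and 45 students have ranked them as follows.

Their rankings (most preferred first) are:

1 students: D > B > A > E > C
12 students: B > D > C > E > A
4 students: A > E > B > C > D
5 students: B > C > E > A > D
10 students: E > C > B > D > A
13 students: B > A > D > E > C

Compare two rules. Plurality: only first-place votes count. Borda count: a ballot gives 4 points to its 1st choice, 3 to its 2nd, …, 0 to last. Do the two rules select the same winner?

Yes

Plurality first-place counts: A 4, B 30, C 0, D 1, E 10 → B.
Borda totals: A 62, B 151, C 73, D 76, E 88 → B.
The two rules agree on B.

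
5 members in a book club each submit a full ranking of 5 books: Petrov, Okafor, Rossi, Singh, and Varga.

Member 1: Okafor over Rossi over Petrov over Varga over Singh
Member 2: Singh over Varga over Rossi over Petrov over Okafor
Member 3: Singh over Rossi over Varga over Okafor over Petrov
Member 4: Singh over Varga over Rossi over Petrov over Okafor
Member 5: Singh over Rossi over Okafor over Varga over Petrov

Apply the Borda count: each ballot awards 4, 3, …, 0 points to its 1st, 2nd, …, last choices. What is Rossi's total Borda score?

13

Borda scores:
  Petrov: 2 + 1 + 0 + 1 + 0 = 4
  Okafor: 4 + 0 + 1 + 0 + 2 = 7
  Rossi: 3 + 2 + 3 + 2 + 3 = 13
  Singh: 0 + 4 + 4 + 4 + 4 = 16
  Varga: 1 + 3 + 2 + 3 + 1 = 10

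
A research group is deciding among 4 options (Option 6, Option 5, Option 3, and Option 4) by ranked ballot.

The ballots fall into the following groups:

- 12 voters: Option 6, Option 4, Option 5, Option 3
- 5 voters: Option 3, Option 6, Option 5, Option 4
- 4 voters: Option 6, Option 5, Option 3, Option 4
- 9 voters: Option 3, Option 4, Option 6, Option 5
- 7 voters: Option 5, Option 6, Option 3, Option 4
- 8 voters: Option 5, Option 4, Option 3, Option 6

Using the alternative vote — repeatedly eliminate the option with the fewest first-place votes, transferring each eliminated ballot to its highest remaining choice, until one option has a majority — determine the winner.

Option 6

Round 1: Option 6 16, Option 5 15, Option 3 14, Option 4 0. Option 4 has the fewest and is eliminated.
Round 2: Option 6 16, Option 5 15, Option 3 14. Option 3 has the fewest and is eliminated.
Round 3: Option 6 30, Option 5 15. Option 6 has a majority.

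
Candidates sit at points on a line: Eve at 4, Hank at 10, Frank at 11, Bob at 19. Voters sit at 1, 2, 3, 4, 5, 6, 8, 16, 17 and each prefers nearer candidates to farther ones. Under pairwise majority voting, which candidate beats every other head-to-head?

Eve

With single-peaked preferences on a line, the Condorcet winner is the candidate closest to the median voter.
The median voter (position 5) is closest to Eve at 4.
Check: Eve vs Frank — voters closer to Eve: 6 of 9.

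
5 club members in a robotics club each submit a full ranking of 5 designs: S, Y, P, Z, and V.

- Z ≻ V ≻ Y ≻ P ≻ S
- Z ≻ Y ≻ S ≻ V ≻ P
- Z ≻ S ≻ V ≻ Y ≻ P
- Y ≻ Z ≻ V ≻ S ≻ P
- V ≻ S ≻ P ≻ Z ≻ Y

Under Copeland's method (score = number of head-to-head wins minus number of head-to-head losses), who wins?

Pairwise results:
  S vs Y: Y wins 3–2.
  S vs P: S wins 4–1.
  S vs Z: Z wins 4–1.
  S vs V: V wins 3–2.
  Y vs P: Y wins 4–1.
  Y vs Z: Z wins 4–1.
  Y vs V: V wins 3–2.
  P vs Z: Z wins 4–1.
  P vs V: V wins 5–0.
  Z vs V: Z wins 4–1.
Copeland scores (wins − losses):
  S: 1 − 3 = -2
  Y: 2 − 2 = 0
  P: 0 − 4 = -4
  Z: 4 − 0 = 4
  V: 3 − 1 = 2
Z has the best Copeland score.

Z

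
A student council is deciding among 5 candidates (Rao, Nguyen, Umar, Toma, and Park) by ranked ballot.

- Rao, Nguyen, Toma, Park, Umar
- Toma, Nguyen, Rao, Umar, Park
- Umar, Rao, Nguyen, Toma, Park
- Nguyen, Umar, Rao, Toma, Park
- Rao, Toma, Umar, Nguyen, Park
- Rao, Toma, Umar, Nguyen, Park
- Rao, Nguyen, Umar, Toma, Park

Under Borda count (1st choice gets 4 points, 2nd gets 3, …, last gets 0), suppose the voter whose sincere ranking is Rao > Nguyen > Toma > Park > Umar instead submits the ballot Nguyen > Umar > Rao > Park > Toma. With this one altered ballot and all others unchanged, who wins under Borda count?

Borda totals with the altered ballot: Rao 21, Nguyen 18, Umar 17, Toma 13, Park 1.
The winner is unchanged: still Rao.

Rao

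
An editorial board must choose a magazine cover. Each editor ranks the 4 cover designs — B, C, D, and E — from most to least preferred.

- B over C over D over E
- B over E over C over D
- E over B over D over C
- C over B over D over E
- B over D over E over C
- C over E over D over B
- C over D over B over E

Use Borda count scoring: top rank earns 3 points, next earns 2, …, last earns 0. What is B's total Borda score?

Borda scores:
  B: 3 + 3 + 2 + 2 + 3 + 0 + 1 = 14
  C: 2 + 1 + 0 + 3 + 0 + 3 + 3 = 12
  D: 1 + 0 + 1 + 1 + 2 + 1 + 2 = 8
  E: 0 + 2 + 3 + 0 + 1 + 2 + 0 = 8

14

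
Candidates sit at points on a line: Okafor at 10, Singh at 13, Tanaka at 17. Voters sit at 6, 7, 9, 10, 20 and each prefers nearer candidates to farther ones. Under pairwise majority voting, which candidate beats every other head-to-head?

With single-peaked preferences on a line, the Condorcet winner is the candidate closest to the median voter.
The median voter (position 9) is closest to Okafor at 10.
Check: Okafor vs Tanaka — voters closer to Okafor: 4 of 5.

Okafor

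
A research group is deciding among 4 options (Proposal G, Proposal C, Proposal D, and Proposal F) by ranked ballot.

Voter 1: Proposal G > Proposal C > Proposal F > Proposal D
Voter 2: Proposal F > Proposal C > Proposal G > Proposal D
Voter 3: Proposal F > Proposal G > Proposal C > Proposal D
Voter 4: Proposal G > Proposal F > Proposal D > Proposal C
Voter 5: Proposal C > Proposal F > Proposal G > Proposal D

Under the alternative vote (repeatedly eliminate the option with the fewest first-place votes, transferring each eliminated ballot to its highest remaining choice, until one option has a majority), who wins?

Round 1: Proposal G 2, Proposal F 2, Proposal C 1, Proposal D 0. Proposal D has the fewest and is eliminated.
Round 2: Proposal G 2, Proposal F 2, Proposal C 1. Proposal C has the fewest and is eliminated.
Round 3: Proposal F 3, Proposal G 2. Proposal F has a majority.

Proposal F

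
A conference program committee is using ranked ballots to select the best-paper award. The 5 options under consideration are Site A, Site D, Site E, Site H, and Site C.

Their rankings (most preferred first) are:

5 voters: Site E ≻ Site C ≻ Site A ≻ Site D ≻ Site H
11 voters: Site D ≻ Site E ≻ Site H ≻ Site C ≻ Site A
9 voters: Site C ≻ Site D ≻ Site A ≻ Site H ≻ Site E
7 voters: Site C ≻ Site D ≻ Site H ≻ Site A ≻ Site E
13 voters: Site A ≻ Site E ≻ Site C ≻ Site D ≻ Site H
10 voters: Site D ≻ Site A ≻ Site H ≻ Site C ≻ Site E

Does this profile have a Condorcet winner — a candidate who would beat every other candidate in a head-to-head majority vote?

Head-to-head results (55 voters total):
Site A vs Site D: Site D wins 37–18.
Site A vs Site E: Site A wins 39–16.
Site A vs Site H: Site A wins 37–18.
Site A vs Site C: Site C wins 32–23.
Site D vs Site E: Site D wins 37–18.
Site D vs Site H: Site D wins 55–0.
Site D vs Site C: Site C wins 34–21.
Site E vs Site H: Site E wins 29–26.
Site E vs Site C: Site E wins 29–26.
Site H vs Site C: Site C wins 34–21.
No candidate beats all others: Site A beats Site E beats Site C beats Site A, a majority cycle.

No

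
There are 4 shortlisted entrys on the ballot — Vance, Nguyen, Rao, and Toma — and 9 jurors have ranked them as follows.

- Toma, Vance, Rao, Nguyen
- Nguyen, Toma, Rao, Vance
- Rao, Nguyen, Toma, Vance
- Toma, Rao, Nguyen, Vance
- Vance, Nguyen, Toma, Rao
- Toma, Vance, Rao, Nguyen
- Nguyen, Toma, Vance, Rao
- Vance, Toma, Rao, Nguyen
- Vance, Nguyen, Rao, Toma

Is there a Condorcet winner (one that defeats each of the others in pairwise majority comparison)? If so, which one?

No Condorcet winner

Head-to-head results (9 voters total):
Vance vs Nguyen: Vance wins 5–4.
Vance vs Rao: Vance wins 6–3.
Vance vs Toma: Toma wins 6–3.
Nguyen vs Rao: Rao wins 5–4.
Nguyen vs Toma: Nguyen wins 5–4.
Rao vs Toma: Toma wins 7–2.
No candidate beats all others: Vance beats Nguyen beats Toma beats Vance, a majority cycle.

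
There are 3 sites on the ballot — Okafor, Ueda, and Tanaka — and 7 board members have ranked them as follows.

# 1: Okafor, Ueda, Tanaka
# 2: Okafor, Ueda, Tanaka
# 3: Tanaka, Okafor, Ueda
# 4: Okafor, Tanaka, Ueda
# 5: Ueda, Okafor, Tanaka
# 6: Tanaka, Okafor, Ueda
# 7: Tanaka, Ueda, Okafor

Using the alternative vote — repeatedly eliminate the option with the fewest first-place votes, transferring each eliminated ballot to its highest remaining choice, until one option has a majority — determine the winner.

Round 1: Okafor 3, Tanaka 3, Ueda 1. Ueda has the fewest and is eliminated.
Round 2: Okafor 4, Tanaka 3. Okafor has a majority.

Okafor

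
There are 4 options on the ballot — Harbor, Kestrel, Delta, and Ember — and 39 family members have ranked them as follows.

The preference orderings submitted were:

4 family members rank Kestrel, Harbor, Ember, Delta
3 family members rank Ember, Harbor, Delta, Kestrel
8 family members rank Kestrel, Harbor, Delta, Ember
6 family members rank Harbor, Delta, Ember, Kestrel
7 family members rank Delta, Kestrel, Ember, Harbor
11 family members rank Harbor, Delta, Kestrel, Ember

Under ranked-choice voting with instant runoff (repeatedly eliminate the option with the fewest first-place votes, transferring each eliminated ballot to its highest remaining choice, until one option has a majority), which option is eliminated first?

Ember

Round 1: Harbor 17, Kestrel 12, Delta 7, Ember 3. Ember has the fewest and is eliminated.
Round 2: Harbor 20, Kestrel 12, Delta 7. Harbor has a majority.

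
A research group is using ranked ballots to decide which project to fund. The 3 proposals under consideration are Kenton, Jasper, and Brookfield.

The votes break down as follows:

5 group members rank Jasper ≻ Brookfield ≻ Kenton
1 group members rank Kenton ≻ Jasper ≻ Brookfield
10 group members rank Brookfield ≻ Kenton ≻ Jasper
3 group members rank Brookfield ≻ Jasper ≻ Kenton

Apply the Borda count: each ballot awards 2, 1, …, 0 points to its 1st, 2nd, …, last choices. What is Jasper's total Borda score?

Borda scores:
  Kenton: 5·0 + 2 + 10·1 + 3·0 = 12
  Jasper: 5·2 + 1 + 10·0 + 3·1 = 14
  Brookfield: 5·1 + 0 + 10·2 + 3·2 = 31

14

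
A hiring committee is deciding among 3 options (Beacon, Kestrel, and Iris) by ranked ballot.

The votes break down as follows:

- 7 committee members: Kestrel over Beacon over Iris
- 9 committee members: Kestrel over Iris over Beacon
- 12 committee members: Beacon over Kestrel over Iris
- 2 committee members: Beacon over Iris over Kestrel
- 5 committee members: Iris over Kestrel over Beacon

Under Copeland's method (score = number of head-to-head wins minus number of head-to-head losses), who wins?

Kestrel

Pairwise results:
  Beacon vs Kestrel: Kestrel wins 21–14.
  Beacon vs Iris: Beacon wins 21–14.
  Kestrel vs Iris: Kestrel wins 28–7.
Copeland scores (wins − losses):
  Beacon: 1 − 1 = 0
  Kestrel: 2 − 0 = 2
  Iris: 0 − 2 = -2
Kestrel has the best Copeland score.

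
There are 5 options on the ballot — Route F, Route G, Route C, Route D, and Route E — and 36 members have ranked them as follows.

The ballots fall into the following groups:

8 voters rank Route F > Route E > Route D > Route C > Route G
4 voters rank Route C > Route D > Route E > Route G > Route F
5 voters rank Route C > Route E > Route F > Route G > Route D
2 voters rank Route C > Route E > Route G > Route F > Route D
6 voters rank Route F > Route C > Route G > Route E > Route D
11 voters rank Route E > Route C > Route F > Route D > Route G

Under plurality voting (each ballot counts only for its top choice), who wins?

Route F

First-place vote totals:
  Route F: 14
  Route G: 0
  Route C: 11
  Route D: 0
  Route E: 11
Route F has the most first-place votes.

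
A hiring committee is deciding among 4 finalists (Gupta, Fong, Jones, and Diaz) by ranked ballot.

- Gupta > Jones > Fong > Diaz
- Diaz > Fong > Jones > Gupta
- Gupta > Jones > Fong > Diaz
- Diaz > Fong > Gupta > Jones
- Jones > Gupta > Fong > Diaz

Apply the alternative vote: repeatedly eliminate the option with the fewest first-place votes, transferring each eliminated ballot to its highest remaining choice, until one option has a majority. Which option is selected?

Gupta

Round 1: Gupta 2, Diaz 2, Jones 1, Fong 0. Fong has the fewest and is eliminated.
Round 2: Gupta 2, Diaz 2, Jones 1. Jones has the fewest and is eliminated.
Round 3: Gupta 3, Diaz 2. Gupta has a majority.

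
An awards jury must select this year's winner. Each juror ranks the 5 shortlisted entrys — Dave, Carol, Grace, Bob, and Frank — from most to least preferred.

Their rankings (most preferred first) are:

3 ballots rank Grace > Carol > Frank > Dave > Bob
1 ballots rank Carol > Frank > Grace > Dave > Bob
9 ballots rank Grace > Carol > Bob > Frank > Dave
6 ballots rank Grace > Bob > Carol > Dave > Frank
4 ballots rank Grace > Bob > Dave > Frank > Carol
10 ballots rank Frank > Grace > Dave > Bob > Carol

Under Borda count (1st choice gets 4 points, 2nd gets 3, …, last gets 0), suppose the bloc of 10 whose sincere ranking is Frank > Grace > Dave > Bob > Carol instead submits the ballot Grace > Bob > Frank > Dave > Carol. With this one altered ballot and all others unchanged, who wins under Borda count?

Borda totals with the altered ballot: Dave 28, Carol 52, Grace 130, Bob 78, Frank 42.
The winner is unchanged: still Grace.

Grace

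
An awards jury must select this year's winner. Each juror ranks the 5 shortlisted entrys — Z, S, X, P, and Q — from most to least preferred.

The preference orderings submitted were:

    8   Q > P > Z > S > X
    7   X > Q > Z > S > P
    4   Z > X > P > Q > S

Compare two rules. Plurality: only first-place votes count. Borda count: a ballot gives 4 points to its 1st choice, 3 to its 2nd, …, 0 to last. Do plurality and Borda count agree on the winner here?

Plurality first-place counts: Z 4, S 0, X 7, P 0, Q 8 → Q.
Borda totals: Z 46, S 15, X 40, P 32, Q 57 → Q.
The two rules agree on Q.

Yes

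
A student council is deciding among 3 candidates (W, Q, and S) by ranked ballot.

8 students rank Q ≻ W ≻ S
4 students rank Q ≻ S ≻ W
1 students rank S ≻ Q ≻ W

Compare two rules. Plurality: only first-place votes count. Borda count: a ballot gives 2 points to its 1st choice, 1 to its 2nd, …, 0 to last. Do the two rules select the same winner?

Plurality first-place counts: W 0, Q 12, S 1 → Q.
Borda totals: W 8, Q 25, S 6 → Q.
The two rules agree on Q.

Yes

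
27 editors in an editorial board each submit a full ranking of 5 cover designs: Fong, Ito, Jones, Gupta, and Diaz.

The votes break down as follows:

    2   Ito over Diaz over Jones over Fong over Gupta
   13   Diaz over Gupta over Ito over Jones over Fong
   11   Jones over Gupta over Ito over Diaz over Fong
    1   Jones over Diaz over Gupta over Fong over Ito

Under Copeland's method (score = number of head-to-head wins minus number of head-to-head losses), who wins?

Diaz

Pairwise results:
  Fong vs Ito: Ito wins 26–1.
  Fong vs Jones: Jones wins 27–0.
  Fong vs Gupta: Gupta wins 25–2.
  Fong vs Diaz: Diaz wins 27–0.
  Ito vs Jones: Ito wins 15–12.
  Ito vs Gupta: Gupta wins 25–2.
  Ito vs Diaz: Diaz wins 14–13.
  Jones vs Gupta: Jones wins 14–13.
  Jones vs Diaz: Diaz wins 15–12.
  Gupta vs Diaz: Diaz wins 16–11.
Copeland scores (wins − losses):
  Fong: 0 − 4 = -4
  Ito: 2 − 2 = 0
  Jones: 2 − 2 = 0
  Gupta: 2 − 2 = 0
  Diaz: 4 − 0 = 4
Diaz has the best Copeland score.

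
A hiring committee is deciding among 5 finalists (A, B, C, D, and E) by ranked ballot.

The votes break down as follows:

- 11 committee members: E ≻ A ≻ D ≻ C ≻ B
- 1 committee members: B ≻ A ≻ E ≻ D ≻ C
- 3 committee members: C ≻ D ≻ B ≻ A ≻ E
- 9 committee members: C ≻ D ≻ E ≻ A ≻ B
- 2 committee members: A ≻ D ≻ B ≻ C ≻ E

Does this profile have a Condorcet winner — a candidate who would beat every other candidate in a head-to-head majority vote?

No

Head-to-head results (26 voters total):
A vs B: A wins 22–4.
A vs C: A wins 14–12.
A vs D: A wins 14–12.
A vs E: E wins 20–6.
B vs C: C wins 23–3.
B vs D: D wins 25–1.
B vs E: E wins 20–6.
C vs D: D wins 14–12.
C vs E: C wins 14–12.
D vs E: D wins 14–12.
No candidate beats all others: A beats C beats E beats A, a majority cycle.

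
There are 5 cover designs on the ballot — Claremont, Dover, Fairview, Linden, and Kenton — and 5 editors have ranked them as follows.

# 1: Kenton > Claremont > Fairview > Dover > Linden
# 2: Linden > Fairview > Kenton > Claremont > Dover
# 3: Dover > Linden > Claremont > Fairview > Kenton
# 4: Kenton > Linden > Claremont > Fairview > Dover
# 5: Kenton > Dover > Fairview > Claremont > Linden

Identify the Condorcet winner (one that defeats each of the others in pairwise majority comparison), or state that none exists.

Kenton

Head-to-head results (5 voters total):
Claremont vs Dover: Claremont wins 3–2.
Claremont vs Fairview: Claremont wins 3–2.
Claremont vs Linden: Linden wins 3–2.
Claremont vs Kenton: Kenton wins 4–1.
Dover vs Fairview: Fairview wins 3–2.
Dover vs Linden: Dover wins 3–2.
Dover vs Kenton: Kenton wins 4–1.
Fairview vs Linden: Linden wins 3–2.
Fairview vs Kenton: Kenton wins 3–2.
Linden vs Kenton: Kenton wins 3–2.
Kenton beats each rival — Claremont (4–1), Dover (4–1), Fairview (3–2), Linden (3–2) — so Kenton is the Condorcet winner.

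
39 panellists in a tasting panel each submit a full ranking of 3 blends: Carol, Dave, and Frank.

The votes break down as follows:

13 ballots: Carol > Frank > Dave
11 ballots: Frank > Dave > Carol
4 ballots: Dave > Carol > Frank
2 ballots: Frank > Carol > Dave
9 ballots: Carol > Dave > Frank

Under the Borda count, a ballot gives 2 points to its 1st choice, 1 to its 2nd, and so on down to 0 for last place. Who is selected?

Carol

Borda scores:
  Carol: 13·2 + 11·0 + 4·1 + 2·1 + 9·2 = 50
  Dave: 13·0 + 11·1 + 4·2 + 2·0 + 9·1 = 28
  Frank: 13·1 + 11·2 + 4·0 + 2·2 + 9·0 = 39
Carol has the highest total.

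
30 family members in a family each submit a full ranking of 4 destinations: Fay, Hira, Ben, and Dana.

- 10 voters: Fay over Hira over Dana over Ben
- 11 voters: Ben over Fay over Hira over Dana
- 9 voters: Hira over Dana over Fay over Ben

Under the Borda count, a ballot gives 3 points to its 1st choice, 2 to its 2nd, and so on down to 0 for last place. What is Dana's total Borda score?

28

Borda scores:
  Fay: 10·3 + 11·2 + 9·1 = 61
  Hira: 10·2 + 11·1 + 9·3 = 58
  Ben: 10·0 + 11·3 + 9·0 = 33
  Dana: 10·1 + 11·0 + 9·2 = 28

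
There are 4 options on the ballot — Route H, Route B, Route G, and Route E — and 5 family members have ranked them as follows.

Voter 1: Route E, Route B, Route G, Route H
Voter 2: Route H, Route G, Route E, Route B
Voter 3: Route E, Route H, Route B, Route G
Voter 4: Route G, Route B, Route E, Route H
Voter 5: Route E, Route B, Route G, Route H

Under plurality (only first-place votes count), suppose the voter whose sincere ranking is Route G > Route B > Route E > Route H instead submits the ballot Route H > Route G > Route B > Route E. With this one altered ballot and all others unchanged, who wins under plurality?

First-place totals with the altered ballot: Route H 2, Route B 0, Route G 0, Route E 3.
The winner is unchanged: still Route E.

Route E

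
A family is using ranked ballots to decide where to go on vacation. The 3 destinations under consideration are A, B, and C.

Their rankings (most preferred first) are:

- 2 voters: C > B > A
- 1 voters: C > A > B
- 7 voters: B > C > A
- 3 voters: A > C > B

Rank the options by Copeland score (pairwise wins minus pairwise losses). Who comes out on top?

B

Pairwise results:
  A vs B: B wins 9–4.
  A vs C: C wins 10–3.
  B vs C: B wins 7–6.
Copeland scores (wins − losses):
  A: 0 − 2 = -2
  B: 2 − 0 = 2
  C: 1 − 1 = 0
B has the best Copeland score.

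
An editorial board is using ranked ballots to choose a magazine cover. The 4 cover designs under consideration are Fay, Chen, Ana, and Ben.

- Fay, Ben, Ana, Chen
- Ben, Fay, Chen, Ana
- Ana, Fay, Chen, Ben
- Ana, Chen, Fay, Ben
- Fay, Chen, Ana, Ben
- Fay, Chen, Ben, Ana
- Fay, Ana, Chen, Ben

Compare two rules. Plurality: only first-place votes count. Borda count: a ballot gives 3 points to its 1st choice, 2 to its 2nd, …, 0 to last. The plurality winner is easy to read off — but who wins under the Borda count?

Plurality first-place counts: Fay 4, Chen 0, Ana 2, Ben 1 → Fay.
Borda totals: Fay 17, Chen 9, Ana 10, Ben 6 → Fay.

Fay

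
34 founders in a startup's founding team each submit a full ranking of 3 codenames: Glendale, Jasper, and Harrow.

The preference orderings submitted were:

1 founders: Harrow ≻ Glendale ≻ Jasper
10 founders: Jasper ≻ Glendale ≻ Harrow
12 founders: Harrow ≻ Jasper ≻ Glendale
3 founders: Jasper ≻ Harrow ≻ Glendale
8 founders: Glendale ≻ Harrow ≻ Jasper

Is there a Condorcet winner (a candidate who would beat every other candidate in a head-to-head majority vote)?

Head-to-head results (34 voters total):
Glendale vs Jasper: Jasper wins 25–9.
Glendale vs Harrow: Glendale wins 18–16.
Jasper vs Harrow: Harrow wins 21–13.
No candidate beats all others: Glendale beats Harrow beats Jasper beats Glendale, a majority cycle.

No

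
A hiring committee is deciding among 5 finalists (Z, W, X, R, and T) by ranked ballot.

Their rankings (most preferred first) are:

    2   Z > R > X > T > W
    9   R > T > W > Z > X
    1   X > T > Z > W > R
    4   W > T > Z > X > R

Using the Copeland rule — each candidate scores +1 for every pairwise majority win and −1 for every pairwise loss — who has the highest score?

R

Pairwise results:
  Z vs W: W wins 13–3.
  Z vs X: Z wins 15–1.
  Z vs R: R wins 9–7.
  Z vs T: T wins 14–2.
  W vs X: W wins 13–3.
  W vs R: R wins 11–5.
  W vs T: T wins 12–4.
  X vs R: R wins 11–5.
  X vs T: T wins 13–3.
  R vs T: R wins 11–5.
Copeland scores (wins − losses):
  Z: 1 − 3 = -2
  W: 2 − 2 = 0
  X: 0 − 4 = -4
  R: 4 − 0 = 4
  T: 3 − 1 = 2
R has the best Copeland score.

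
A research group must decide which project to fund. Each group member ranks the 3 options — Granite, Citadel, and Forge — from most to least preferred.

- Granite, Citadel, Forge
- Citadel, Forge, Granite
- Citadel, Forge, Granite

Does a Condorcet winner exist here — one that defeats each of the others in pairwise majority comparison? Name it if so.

Head-to-head results (3 voters total):
Granite vs Citadel: Citadel wins 2–1.
Granite vs Forge: Forge wins 2–1.
Citadel vs Forge: Citadel wins 3–0.
Citadel beats each rival — Granite (2–1), Forge (3–0) — so Citadel is the Condorcet winner.

Citadel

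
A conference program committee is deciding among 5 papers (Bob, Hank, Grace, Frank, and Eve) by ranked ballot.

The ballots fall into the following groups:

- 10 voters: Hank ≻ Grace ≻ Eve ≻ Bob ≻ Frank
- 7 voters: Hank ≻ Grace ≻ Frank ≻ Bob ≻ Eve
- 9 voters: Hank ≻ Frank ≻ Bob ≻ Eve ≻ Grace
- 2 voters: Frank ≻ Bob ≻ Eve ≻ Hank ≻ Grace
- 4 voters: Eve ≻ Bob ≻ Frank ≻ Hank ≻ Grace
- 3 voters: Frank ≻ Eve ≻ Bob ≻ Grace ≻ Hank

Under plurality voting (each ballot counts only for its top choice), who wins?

First-place vote totals:
  Bob: 0
  Hank: 26
  Grace: 0
  Frank: 5
  Eve: 4
Hank has the most first-place votes.

Hank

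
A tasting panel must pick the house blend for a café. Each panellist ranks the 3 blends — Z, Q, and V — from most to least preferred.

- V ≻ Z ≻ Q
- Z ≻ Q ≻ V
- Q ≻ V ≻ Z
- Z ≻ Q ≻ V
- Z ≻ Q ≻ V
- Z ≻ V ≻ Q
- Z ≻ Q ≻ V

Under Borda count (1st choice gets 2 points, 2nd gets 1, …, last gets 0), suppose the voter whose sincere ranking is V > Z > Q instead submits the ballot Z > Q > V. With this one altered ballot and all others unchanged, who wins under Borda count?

Z

Borda totals with the altered ballot: Z 12, Q 7, V 2.
The winner is unchanged: still Z.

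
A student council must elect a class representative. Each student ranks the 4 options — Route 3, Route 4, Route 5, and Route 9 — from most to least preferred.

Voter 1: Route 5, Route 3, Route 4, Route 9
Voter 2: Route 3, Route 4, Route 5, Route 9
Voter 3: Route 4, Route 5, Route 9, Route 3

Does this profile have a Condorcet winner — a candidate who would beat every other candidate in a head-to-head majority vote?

Head-to-head results (3 voters total):
Route 3 vs Route 4: Route 3 wins 2–1.
Route 3 vs Route 5: Route 5 wins 2–1.
Route 3 vs Route 9: Route 3 wins 2–1.
Route 4 vs Route 5: Route 4 wins 2–1.
Route 4 vs Route 9: Route 4 wins 3–0.
Route 5 vs Route 9: Route 5 wins 3–0.
No candidate beats all others: Route 3 beats Route 4 beats Route 5 beats Route 3, a majority cycle.

No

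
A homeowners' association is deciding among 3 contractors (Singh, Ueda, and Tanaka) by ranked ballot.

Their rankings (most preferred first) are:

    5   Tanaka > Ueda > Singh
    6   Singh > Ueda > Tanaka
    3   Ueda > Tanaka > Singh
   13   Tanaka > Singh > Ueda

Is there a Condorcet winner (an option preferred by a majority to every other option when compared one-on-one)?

Head-to-head results (27 voters total):
Singh vs Ueda: Singh wins 19–8.
Singh vs Tanaka: Tanaka wins 21–6.
Ueda vs Tanaka: Tanaka wins 18–9.
Tanaka beats each rival — Singh (21–6), Ueda (18–9) — so Tanaka is the Condorcet winner.

Yes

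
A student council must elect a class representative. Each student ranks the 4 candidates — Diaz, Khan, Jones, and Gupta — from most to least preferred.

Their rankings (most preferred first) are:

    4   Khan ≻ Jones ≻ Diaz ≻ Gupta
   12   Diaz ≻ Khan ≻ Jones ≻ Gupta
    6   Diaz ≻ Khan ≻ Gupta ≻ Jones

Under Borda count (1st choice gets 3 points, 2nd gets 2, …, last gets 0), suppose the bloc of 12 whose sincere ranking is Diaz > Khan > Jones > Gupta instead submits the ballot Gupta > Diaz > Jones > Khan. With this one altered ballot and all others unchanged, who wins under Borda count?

Borda totals with the altered ballot: Diaz 46, Khan 24, Jones 20, Gupta 42.
The winner is unchanged: still Diaz.

Diaz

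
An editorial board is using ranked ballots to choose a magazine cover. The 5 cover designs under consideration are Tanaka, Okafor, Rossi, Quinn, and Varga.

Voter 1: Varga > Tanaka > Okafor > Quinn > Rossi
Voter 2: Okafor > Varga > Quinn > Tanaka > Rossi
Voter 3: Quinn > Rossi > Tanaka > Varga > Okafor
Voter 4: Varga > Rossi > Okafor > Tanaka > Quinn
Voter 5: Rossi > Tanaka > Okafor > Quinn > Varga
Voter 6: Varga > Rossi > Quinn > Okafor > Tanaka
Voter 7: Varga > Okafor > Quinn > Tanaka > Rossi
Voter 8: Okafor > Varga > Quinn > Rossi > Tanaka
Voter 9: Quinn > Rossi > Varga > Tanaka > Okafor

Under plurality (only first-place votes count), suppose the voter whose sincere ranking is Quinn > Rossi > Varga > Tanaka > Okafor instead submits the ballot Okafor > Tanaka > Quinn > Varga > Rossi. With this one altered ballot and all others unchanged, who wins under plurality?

First-place totals with the altered ballot: Tanaka 0, Okafor 3, Rossi 1, Quinn 1, Varga 4.
The winner is unchanged: still Varga.

Varga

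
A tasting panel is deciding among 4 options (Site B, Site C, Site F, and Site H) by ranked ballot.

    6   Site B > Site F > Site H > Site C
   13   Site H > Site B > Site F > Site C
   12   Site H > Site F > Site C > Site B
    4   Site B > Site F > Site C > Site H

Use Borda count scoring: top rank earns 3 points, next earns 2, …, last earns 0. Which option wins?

Site H

Borda scores:
  Site B: 6·3 + 13·2 + 12·0 + 4·3 = 56
  Site C: 6·0 + 13·0 + 12·1 + 4·1 = 16
  Site F: 6·2 + 13·1 + 12·2 + 4·2 = 57
  Site H: 6·1 + 13·3 + 12·3 + 4·0 = 81
Site H has the highest total.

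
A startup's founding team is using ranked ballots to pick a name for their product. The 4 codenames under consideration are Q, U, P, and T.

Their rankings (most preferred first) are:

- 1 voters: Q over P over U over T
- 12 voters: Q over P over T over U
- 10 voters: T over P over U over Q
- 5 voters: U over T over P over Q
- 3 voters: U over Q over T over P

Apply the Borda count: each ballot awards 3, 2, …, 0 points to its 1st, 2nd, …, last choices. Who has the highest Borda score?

T

Borda scores:
  Q: 3 + 12·3 + 10·0 + 5·0 + 3·2 = 45
  U: 1 + 12·0 + 10·1 + 5·3 + 3·3 = 35
  P: 2 + 12·2 + 10·2 + 5·1 + 3·0 = 51
  T: 0 + 12·1 + 10·3 + 5·2 + 3·1 = 55
T has the highest total.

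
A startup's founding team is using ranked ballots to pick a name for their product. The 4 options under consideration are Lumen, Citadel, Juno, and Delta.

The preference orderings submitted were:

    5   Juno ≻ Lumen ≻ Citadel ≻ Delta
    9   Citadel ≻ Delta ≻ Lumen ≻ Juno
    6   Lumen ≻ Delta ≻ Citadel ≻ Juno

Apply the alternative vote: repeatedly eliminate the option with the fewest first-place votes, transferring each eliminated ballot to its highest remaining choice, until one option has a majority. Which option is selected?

Round 1: Citadel 9, Lumen 6, Juno 5, Delta 0. Delta has the fewest and is eliminated.
Round 2: Citadel 9, Lumen 6, Juno 5. Juno has the fewest and is eliminated.
Round 3: Lumen 11, Citadel 9. Lumen has a majority.

Lumen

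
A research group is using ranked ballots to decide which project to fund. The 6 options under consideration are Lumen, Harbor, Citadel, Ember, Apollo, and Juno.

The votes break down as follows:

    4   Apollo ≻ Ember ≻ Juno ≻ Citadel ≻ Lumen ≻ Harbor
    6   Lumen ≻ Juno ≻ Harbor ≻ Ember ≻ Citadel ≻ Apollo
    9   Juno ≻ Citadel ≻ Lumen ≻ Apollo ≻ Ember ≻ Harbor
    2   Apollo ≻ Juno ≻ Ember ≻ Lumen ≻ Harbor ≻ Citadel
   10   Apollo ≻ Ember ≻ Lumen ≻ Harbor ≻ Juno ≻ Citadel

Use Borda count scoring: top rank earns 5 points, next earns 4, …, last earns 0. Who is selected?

Borda scores:
  Lumen: 4·1 + 6·5 + 9·3 + 2·2 + 10·3 = 95
  Harbor: 4·0 + 6·3 + 9·0 + 2·1 + 10·2 = 40
  Citadel: 4·2 + 6·1 + 9·4 + 2·0 + 10·0 = 50
  Ember: 4·4 + 6·2 + 9·1 + 2·3 + 10·4 = 83
  Apollo: 4·5 + 6·0 + 9·2 + 2·5 + 10·5 = 98
  Juno: 4·3 + 6·4 + 9·5 + 2·4 + 10·1 = 99
Juno has the highest total.

Juno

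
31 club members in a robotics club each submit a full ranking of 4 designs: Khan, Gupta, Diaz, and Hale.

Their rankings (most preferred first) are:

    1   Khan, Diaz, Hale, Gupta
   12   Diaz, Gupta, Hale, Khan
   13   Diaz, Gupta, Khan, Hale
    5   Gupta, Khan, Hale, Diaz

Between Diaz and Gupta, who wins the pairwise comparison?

Ballots ranking Diaz above Gupta: 1+12+13 = 26.
Ballots ranking Gupta above Diaz: 5.
Diaz wins the head-to-head, 26–5.

Diaz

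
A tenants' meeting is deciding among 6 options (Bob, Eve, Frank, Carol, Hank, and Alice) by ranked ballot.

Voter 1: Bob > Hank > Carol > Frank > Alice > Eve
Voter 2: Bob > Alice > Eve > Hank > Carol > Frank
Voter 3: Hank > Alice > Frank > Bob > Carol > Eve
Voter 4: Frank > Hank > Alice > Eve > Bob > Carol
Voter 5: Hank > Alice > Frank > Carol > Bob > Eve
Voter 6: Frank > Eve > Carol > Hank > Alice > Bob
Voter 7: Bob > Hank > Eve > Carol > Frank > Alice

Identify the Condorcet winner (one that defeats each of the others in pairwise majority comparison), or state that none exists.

Hank

Head-to-head results (7 voters total):
Bob vs Eve: Bob wins 5–2.
Bob vs Frank: Frank wins 4–3.
Bob vs Carol: Bob wins 5–2.
Bob vs Hank: Hank wins 4–3.
Bob vs Alice: Alice wins 4–3.
Eve vs Frank: Frank wins 5–2.
Eve vs Carol: Eve wins 4–3.
Eve vs Hank: Hank wins 5–2.
Eve vs Alice: Alice wins 5–2.
Frank vs Carol: Frank wins 4–3.
Frank vs Hank: Hank wins 5–2.
Frank vs Alice: Frank wins 4–3.
Carol vs Hank: Hank wins 6–1.
Carol vs Alice: Alice wins 4–3.
Hank vs Alice: Hank wins 6–1.
Hank beats each rival — Bob (4–3), Eve (5–2), Frank (5–2), Carol (6–1), Alice (6–1) — so Hank is the Condorcet winner.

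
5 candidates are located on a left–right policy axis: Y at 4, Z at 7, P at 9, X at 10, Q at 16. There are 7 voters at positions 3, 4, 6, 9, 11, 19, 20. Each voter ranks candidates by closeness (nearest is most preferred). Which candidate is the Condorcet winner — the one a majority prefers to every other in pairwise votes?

With single-peaked preferences on a line, the Condorcet winner is the candidate closest to the median voter.
The median voter (position 9) is closest to P at 9.
Check: P vs Y — voters closer to P: 4 of 7.

P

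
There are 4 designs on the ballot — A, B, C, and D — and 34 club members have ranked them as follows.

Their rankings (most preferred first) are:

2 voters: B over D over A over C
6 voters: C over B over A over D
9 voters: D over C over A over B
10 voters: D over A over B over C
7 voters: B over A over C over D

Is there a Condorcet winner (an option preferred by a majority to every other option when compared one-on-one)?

Yes

Head-to-head results (34 voters total):
A vs B: A wins 19–15.
A vs C: A wins 19–15.
A vs D: D wins 21–13.
B vs C: B wins 19–15.
B vs D: D wins 19–15.
C vs D: D wins 21–13.
D beats each rival — A (21–13), B (19–15), C (21–13) — so D is the Condorcet winner.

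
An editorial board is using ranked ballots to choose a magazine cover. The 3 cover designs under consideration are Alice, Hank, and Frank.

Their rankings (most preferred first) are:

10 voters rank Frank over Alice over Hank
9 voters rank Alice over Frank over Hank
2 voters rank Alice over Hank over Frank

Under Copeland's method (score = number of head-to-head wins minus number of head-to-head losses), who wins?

Pairwise results:
  Alice vs Hank: Alice wins 21–0.
  Alice vs Frank: Alice wins 11–10.
  Hank vs Frank: Frank wins 19–2.
Copeland scores (wins − losses):
  Alice: 2 − 0 = 2
  Hank: 0 − 2 = -2
  Frank: 1 − 1 = 0
Alice has the best Copeland score.

Alice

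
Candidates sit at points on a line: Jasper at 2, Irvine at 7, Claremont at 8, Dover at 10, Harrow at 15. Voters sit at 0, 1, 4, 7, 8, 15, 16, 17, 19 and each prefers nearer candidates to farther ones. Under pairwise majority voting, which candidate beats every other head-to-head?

Claremont

With single-peaked preferences on a line, the Condorcet winner is the candidate closest to the median voter.
The median voter (position 8) is closest to Claremont at 8.
Check: Claremont vs Jasper — voters closer to Claremont: 6 of 9.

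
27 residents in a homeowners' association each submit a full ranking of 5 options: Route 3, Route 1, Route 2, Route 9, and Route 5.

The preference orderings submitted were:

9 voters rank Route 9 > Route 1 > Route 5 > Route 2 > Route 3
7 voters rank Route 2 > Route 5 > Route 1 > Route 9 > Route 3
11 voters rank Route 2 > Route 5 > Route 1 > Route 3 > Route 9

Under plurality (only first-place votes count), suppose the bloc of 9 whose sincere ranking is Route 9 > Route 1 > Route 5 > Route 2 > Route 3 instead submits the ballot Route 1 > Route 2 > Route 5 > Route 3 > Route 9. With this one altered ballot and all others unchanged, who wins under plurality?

Route 2

First-place totals with the altered ballot: Route 3 0, Route 1 9, Route 2 18, Route 9 0, Route 5 0.
The winner is unchanged: still Route 2.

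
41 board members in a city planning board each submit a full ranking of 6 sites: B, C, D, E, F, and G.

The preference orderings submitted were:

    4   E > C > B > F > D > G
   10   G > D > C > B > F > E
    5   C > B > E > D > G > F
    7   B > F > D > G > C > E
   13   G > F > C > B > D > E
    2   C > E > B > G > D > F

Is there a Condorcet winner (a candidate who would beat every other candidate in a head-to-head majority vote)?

Head-to-head results (41 voters total):
B vs C: C wins 34–7.
B vs D: B wins 31–10.
B vs E: B wins 35–6.
B vs F: B wins 28–13.
B vs G: G wins 23–18.
C vs D: C wins 24–17.
C vs E: C wins 37–4.
C vs F: C wins 21–20.
C vs G: G wins 30–11.
D vs E: D wins 30–11.
D vs F: F wins 24–17.
D vs G: G wins 25–16.
E vs F: F wins 30–11.
E vs G: G wins 30–11.
F vs G: G wins 30–11.
G beats each rival — B (23–18), C (30–11), D (25–16), E (30–11), F (30–11) — so G is the Condorcet winner.

Yes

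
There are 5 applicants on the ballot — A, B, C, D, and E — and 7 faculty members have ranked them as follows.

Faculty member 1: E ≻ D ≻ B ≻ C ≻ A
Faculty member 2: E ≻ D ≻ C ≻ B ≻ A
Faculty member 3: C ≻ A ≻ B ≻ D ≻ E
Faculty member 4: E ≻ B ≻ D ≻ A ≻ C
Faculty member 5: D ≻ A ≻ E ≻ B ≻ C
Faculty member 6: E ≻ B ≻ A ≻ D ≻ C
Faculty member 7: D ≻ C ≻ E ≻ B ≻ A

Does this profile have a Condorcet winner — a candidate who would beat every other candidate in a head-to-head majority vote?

Yes

Head-to-head results (7 voters total):
A vs B: B wins 5–2.
A vs C: C wins 4–3.
A vs D: D wins 5–2.
A vs E: E wins 5–2.
B vs C: B wins 4–3.
B vs D: D wins 4–3.
B vs E: E wins 6–1.
C vs D: D wins 6–1.
C vs E: E wins 5–2.
D vs E: E wins 4–3.
E beats each rival — A (5–2), B (6–1), C (5–2), D (4–3) — so E is the Condorcet winner.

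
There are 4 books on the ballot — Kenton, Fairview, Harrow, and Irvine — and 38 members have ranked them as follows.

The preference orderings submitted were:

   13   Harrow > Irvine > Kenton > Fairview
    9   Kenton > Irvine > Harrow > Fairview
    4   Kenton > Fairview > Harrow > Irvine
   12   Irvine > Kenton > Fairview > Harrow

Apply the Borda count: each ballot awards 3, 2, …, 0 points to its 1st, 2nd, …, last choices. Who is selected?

Irvine

Borda scores:
  Kenton: 13·1 + 9·3 + 4·3 + 12·2 = 76
  Fairview: 13·0 + 9·0 + 4·2 + 12·1 = 20
  Harrow: 13·3 + 9·1 + 4·1 + 12·0 = 52
  Irvine: 13·2 + 9·2 + 4·0 + 12·3 = 80
Irvine has the highest total.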